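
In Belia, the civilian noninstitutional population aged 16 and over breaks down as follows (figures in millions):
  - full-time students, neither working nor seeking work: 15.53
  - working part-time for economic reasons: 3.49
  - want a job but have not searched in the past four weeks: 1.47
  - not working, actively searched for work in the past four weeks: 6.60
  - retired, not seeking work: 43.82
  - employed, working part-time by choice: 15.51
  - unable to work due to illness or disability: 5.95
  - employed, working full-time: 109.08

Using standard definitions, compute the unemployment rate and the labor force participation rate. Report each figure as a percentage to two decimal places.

Employed = 3.49 + 15.51 + 109.08 = 128.08 million (anyone who worked, including part-time for economic reasons, counts as employed).
Unemployed = 6.60 million.
Labor force = 128.08 + 6.60 = 134.68 million.
Not in labor force = 15.53 + 1.47 + 43.82 + 5.95 = 66.77 million (those not working and not actively searching are outside the labor force — including those who want a job but have given up searching).
Civilian working-age population = 134.68 + 66.77 = 201.45 million.
Unemployment rate = 6.60 / 134.68 = 4.90%.
Labor force participation rate = 134.68 / 201.45 = 66.86%.

Unemployment rate ≈ 4.90%; labor force participation rate ≈ 66.86%.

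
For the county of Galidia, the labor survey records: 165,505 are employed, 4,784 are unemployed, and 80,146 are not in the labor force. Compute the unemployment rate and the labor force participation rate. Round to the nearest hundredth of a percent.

Labor force = employed + unemployed = 165,505 + 4,784 = 170,289.
Working-age population = 170,289 + 80,146 = 250,435.
Unemployment rate = 4,784 / 170,289 = 2.81%.
Labor force participation rate = 170,289 / 250,435 = 68.00%.

Unemployment rate ≈ 2.81%; labor force participation rate ≈ 68.00%.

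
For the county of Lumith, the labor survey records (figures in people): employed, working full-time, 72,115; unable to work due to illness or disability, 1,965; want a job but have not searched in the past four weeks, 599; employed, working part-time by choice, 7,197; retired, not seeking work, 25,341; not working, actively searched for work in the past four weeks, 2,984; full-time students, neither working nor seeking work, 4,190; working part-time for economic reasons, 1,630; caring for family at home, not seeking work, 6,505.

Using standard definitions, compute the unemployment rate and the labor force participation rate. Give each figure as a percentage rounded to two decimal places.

Employed = 72,115 + 7,197 + 1,630 = 80,942 (anyone who worked, including part-time for economic reasons, counts as employed).
Unemployed = 2,984.
Labor force = 80,942 + 2,984 = 83,926.
Not in labor force = 1,965 + 599 + 25,341 + 4,190 + 6,505 = 38,600 (those not working and not actively searching are outside the labor force — including those who want a job but have given up searching).
Civilian working-age population = 83,926 + 38,600 = 122,526.
Unemployment rate = 2,984 / 83,926 = 3.56%.
Labor force participation rate = 83,926 / 122,526 = 68.50%.

Unemployment rate ≈ 3.56%; labor force participation rate ≈ 68.50%.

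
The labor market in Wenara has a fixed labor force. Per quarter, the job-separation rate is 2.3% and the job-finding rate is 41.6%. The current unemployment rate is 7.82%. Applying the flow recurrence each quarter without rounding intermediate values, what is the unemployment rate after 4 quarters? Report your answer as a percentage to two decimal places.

With a fixed labor force, u_{t+1} = u_t + s·(1−u_t) − f·u_t = u_t·(1−s−f) + s.
Here 1−s−f = 0.561 and s = 0.023.
u_1 = 0.078200 × 0.561 + 0.023 = 0.066870.
u_2 = 0.066870 × 0.561 + 0.023 = 0.060514.
u_3 = 0.060514 × 0.561 + 0.023 = 0.056948.
u_4 = 0.056948 × 0.561 + 0.023 = 0.054948.

Unemployment rate after four quarters ≈ 5.49%.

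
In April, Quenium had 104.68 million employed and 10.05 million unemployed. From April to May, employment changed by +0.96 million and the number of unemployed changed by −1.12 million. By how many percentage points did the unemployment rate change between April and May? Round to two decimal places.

April: labor force = 104.68 + 10.05 = 114.73; u = 10.05/114.73 = 8.76%.
May: labor force = 105.64 + 8.93 = 114.57; u = 8.93/114.57 = 7.79%.
Change = 7.79% − 8.76% = −0.97 pp.

The unemployment rate changed by −0.97 percentage points.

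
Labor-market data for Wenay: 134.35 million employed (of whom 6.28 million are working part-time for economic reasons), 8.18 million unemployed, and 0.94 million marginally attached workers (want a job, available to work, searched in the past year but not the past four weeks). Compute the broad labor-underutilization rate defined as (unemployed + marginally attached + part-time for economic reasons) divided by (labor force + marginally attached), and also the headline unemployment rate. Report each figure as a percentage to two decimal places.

Labor force = 134.35 + 8.18 = 142.53 million.
Numerator = 8.18 + 0.94 + 6.28 = 15.40 million.
Denominator = 142.53 + 0.94 = 143.47 million.
Broad rate = 15.40 / 143.47 = 10.73%.
Headline unemployment rate = 8.18 / 142.53 = 5.74%.

Broad underutilization rate ≈ 10.73%; headline unemployment rate ≈ 5.74%.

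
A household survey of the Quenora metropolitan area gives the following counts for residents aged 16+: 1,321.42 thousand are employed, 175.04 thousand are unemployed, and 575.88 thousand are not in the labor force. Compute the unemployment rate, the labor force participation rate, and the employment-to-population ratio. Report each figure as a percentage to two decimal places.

Unemployment rate ≈ 11.70%; labor force participation rate ≈ 72.21%; employment-population ratio ≈ 63.76%.

Labor force = employed + unemployed = 1,321.42 + 175.04 = 1,496.46 thousand.
Working-age population = 1,496.46 + 575.88 = 2,072.34 thousand.
Unemployment rate = 175.04 / 1,496.46 = 11.70%.
Labor force participation rate = 1,496.46 / 2,072.34 = 72.21%.
Employment-population ratio = 1,321.42 / 2,072.34 = 63.76%.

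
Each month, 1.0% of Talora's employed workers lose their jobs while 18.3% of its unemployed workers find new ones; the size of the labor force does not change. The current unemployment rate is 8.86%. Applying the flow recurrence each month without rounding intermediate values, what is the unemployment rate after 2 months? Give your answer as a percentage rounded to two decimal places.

Unemployment rate after two months ≈ 7.58%.

With a fixed labor force, u_{t+1} = u_t + s·(1−u_t) − f·u_t = u_t·(1−s−f) + s.
Here 1−s−f = 0.807 and s = 0.010.
u_1 = 0.088600 × 0.807 + 0.010 = 0.081500.
u_2 = 0.081500 × 0.807 + 0.010 = 0.075771.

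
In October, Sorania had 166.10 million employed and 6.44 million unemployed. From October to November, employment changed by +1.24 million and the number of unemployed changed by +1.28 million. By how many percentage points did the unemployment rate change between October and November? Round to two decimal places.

October: labor force = 166.10 + 6.44 = 172.54; u = 6.44/172.54 = 3.73%.
November: labor force = 167.34 + 7.72 = 175.06; u = 7.72/175.06 = 4.41%.
Change = 4.41% − 3.73% = +0.68 pp.

The unemployment rate changed by +0.68 percentage points.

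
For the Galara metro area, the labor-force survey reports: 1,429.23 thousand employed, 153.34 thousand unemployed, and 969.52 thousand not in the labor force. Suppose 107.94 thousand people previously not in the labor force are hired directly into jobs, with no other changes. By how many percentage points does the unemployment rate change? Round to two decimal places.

Initially, labor force = 1,429.23 + 153.34 = 1,582.57 thousand, so u = 153.34/1,582.57 = 9.69%.
After the change, employed and labor force both rise by 107.94; unemployed unchanged → E = 1,537.17, U = 153.34, labor force = 1,690.51 thousand.
New unemployment rate = 153.34 / 1,690.51 = 9.07%.
Change = 9.07% − 9.69% = −0.62 percentage points.

The unemployment rate changes by −0.62 percentage points.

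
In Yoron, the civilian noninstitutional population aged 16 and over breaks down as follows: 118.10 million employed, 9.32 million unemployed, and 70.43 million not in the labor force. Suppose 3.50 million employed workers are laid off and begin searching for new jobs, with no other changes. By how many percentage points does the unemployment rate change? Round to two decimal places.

Initially, labor force = 118.10 + 9.32 = 127.42 million, so u = 9.32/127.42 = 7.31%.
After the change, employed falls and unemployed rises by 3.50; labor force unchanged → E = 114.60, U = 12.82, labor force = 127.42 million.
New unemployment rate = 12.82 / 127.42 = 10.06%.
Change = 10.06% − 7.31% = +2.75 percentage points.

The unemployment rate changes by +2.75 percentage points.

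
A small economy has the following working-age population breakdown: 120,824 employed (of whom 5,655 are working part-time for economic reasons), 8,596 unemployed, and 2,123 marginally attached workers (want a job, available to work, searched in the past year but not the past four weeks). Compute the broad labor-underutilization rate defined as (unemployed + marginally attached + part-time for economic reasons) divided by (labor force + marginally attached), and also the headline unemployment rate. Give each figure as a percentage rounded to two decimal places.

Labor force = 120,824 + 8,596 = 129,420.
Numerator = 8,596 + 2,123 + 5,655 = 16,374.
Denominator = 129,420 + 2,123 = 131,543.
Broad rate = 16,374 / 131,543 = 12.45%.
Headline unemployment rate = 8,596 / 129,420 = 6.64%.

Broad underutilization rate ≈ 12.45%; headline unemployment rate ≈ 6.64%.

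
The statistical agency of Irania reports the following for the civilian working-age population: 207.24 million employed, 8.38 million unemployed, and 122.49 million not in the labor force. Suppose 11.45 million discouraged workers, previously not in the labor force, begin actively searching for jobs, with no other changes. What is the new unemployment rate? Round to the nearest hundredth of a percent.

New unemployment rate ≈ 8.73%.

Initially, labor force = 207.24 + 8.38 = 215.62 million, so u = 8.38/215.62 = 3.89%.
After the change, unemployed and labor force both rise by 11.45 → E = 207.24, U = 19.83, labor force = 227.07 million.
New unemployment rate = 19.83 / 227.07 = 8.73%.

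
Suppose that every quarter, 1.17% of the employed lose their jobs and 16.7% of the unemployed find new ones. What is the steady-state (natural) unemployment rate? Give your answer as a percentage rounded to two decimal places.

At steady state the flows balance: s·E = f·U, so U/(E+U) = s/(s+f).
u* = 1.17 / (1.17 + 16.7) = 1.17 / 17.87 = 6.55%.

Steady-state unemployment rate ≈ 6.55%.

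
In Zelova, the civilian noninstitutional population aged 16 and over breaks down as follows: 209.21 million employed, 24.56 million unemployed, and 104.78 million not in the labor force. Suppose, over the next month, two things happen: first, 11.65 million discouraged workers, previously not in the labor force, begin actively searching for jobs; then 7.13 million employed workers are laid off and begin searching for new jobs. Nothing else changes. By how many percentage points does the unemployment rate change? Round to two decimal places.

The unemployment rate changes by +7.15 percentage points.

Initially, labor force = 209.21 + 24.56 = 233.77 million, so u = 24.56/233.77 = 10.51%.
After the first change, unemployed and labor force both rise by 11.65 → E = 209.21, U = 36.21, labor force = 245.42 million.
After the second change, employed falls and unemployed rises by 7.13; labor force unchanged → E = 202.08, U = 43.34, labor force = 245.42 million.
New unemployment rate = 43.34 / 245.42 = 17.66%.
Change = 17.66% − 10.51% = +7.15 percentage points.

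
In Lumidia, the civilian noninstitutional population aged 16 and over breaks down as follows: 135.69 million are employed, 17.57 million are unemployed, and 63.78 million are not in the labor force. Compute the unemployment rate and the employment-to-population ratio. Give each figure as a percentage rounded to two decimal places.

Labor force = employed + unemployed = 135.69 + 17.57 = 153.26 million.
Working-age population = 153.26 + 63.78 = 217.04 million.
Unemployment rate = 17.57 / 153.26 = 11.46%.
Employment-population ratio = 135.69 / 217.04 = 62.52%.

Unemployment rate ≈ 11.46%; employment-population ratio ≈ 62.52%.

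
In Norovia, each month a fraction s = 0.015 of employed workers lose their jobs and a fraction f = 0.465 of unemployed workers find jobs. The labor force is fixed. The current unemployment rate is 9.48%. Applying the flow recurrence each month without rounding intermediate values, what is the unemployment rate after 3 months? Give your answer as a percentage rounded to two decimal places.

Unemployment rate after three months ≈ 4.02%.

With a fixed labor force, u_{t+1} = u_t + s·(1−u_t) − f·u_t = u_t·(1−s−f) + s.
Here 1−s−f = 0.520 and s = 0.015.
u_1 = 0.094800 × 0.520 + 0.015 = 0.064296.
u_2 = 0.064296 × 0.520 + 0.015 = 0.048434.
u_3 = 0.048434 × 0.520 + 0.015 = 0.040186.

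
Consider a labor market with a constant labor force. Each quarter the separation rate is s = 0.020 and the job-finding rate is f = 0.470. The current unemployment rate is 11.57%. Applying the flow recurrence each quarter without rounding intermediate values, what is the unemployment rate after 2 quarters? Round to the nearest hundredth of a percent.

Unemployment rate after two quarters ≈ 6.03%.

With a fixed labor force, u_{t+1} = u_t + s·(1−u_t) − f·u_t = u_t·(1−s−f) + s.
Here 1−s−f = 0.510 and s = 0.020.
u_1 = 0.115700 × 0.510 + 0.020 = 0.079007.
u_2 = 0.079007 × 0.510 + 0.020 = 0.060294.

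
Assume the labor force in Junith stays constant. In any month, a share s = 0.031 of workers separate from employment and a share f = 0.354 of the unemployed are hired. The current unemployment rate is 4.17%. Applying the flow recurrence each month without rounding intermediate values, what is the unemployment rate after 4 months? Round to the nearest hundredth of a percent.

With a fixed labor force, u_{t+1} = u_t + s·(1−u_t) − f·u_t = u_t·(1−s−f) + s.
Here 1−s−f = 0.615 and s = 0.031.
u_1 = 0.041700 × 0.615 + 0.031 = 0.056646.
u_2 = 0.056646 × 0.615 + 0.031 = 0.065837.
u_3 = 0.065837 × 0.615 + 0.031 = 0.071490.
u_4 = 0.071490 × 0.615 + 0.031 = 0.074966.

Unemployment rate after four months ≈ 7.50%.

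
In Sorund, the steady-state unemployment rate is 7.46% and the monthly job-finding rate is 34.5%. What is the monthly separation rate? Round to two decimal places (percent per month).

From u* = s/(s+f): s = u·f/(1−u).
s = 0.0746 × 34.5 / (1 − 0.0746) = 2.5737 / 0.9254 ≈ 2.78% per month.

Separation rate ≈ 2.78% per month.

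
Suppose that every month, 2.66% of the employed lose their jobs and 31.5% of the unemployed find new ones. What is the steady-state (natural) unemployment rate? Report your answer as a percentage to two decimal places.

At steady state the flows balance: s·E = f·U, so U/(E+U) = s/(s+f).
u* = 2.66 / (2.66 + 31.5) = 2.66 / 34.16 = 7.79%.

Steady-state unemployment rate ≈ 7.79%.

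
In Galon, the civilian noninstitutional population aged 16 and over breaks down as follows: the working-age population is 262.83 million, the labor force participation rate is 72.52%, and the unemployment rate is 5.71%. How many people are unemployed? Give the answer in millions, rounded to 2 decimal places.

About 10.88 million are unemployed.

Labor force = 0.7252 × 262.83 = 190.60 million.
Unemployed = 0.0571 × 190.60 ≈ 10.88 million.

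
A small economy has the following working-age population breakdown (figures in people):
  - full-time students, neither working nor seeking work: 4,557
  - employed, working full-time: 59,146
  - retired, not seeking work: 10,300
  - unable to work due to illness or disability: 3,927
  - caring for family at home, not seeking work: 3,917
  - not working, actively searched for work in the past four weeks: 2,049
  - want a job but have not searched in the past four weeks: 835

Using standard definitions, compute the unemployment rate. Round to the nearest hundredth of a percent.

Unemployment rate ≈ 3.35%.

Employed = 59,146.
Unemployed = 2,049.
Labor force = 59,146 + 2,049 = 61,195.
Unemployment rate = 2,049 / 61,195 = 3.35%.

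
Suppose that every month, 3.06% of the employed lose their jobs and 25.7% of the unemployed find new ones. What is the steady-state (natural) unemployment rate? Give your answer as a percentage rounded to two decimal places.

At steady state the flows balance: s·E = f·U, so U/(E+U) = s/(s+f).
u* = 3.06 / (3.06 + 25.7) = 3.06 / 28.76 = 10.64%.

Steady-state unemployment rate ≈ 10.64%.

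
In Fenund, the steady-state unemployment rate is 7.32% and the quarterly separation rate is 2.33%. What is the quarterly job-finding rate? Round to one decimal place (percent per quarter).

Job-finding rate ≈ 29.5% per quarter.

From u* = s/(s+f): f = s·(1−u)/u.
f = 2.33 × (1 − 0.0732) / 0.0732 = 2.1594 / 0.0732 ≈ 29.5% per quarter.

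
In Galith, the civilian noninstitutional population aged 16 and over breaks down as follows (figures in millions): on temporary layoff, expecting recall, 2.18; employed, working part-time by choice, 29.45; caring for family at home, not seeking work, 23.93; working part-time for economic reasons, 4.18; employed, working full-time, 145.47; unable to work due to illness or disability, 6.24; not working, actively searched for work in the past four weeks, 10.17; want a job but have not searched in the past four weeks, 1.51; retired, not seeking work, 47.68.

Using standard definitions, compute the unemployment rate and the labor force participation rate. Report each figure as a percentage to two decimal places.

Unemployment rate ≈ 6.45%; labor force participation rate ≈ 70.70%.

Employed = 29.45 + 4.18 + 145.47 = 179.10 million (anyone who worked, including part-time for economic reasons, counts as employed).
Unemployed = 2.18 + 10.17 = 12.35 million (jobless and actively searching, or on temporary layoff).
Labor force = 179.10 + 12.35 = 191.45 million.
Not in labor force = 23.93 + 6.24 + 1.51 + 47.68 = 79.36 million (those not working and not actively searching are outside the labor force — including those who want a job but have given up searching).
Civilian working-age population = 191.45 + 79.36 = 270.81 million.
Unemployment rate = 12.35 / 191.45 = 6.45%.
Labor force participation rate = 191.45 / 270.81 = 70.70%.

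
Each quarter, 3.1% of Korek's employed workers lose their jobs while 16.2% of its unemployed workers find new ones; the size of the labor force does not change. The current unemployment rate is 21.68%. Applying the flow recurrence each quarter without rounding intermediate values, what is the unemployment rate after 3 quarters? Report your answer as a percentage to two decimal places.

With a fixed labor force, u_{t+1} = u_t + s·(1−u_t) − f·u_t = u_t·(1−s−f) + s.
Here 1−s−f = 0.807 and s = 0.031.
u_1 = 0.216800 × 0.807 + 0.031 = 0.205958.
u_2 = 0.205958 × 0.807 + 0.031 = 0.197208.
u_3 = 0.197208 × 0.807 + 0.031 = 0.190147.

Unemployment rate after three quarters ≈ 19.01%.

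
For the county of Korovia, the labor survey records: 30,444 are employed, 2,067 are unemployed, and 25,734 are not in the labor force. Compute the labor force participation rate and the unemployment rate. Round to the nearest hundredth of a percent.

Labor force participation rate ≈ 55.82%; unemployment rate ≈ 6.36%.

Labor force = employed + unemployed = 30,444 + 2,067 = 32,511.
Working-age population = 32,511 + 25,734 = 58,245.
Unemployment rate = 2,067 / 32,511 = 6.36%.
Labor force participation rate = 32,511 / 58,245 = 55.82%.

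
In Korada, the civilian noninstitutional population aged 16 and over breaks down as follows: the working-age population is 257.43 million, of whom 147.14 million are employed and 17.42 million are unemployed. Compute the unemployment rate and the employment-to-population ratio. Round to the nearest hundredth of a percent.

Labor force = employed + unemployed = 147.14 + 17.42 = 164.56 million.
Unemployment rate = 17.42 / 164.56 = 10.59%.
Employment-population ratio = 147.14 / 257.43 = 57.16%.

Unemployment rate ≈ 10.59%; employment-population ratio ≈ 57.16%.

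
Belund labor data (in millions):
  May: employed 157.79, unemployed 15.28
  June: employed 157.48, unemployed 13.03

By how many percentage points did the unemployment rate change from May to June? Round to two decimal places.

The unemployment rate changed by −1.19 percentage points.

May: labor force = 157.79 + 15.28 = 173.07; u = 15.28/173.07 = 8.83%.
June: labor force = 157.48 + 13.03 = 170.51; u = 13.03/170.51 = 7.64%.
Change = 7.64% − 8.83% = −1.19 pp.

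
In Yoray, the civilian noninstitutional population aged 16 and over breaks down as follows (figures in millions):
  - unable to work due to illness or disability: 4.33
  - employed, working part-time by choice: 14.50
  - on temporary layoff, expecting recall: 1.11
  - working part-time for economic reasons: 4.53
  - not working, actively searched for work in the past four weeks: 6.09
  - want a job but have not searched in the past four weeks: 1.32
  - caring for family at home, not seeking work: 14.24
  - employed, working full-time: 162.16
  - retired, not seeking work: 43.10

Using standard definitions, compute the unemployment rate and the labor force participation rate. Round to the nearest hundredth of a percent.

Employed = 14.50 + 4.53 + 162.16 = 181.19 million (anyone who worked, including part-time for economic reasons, counts as employed).
Unemployed = 1.11 + 6.09 = 7.20 million (jobless and actively searching, or on temporary layoff).
Labor force = 181.19 + 7.20 = 188.39 million.
Not in labor force = 4.33 + 1.32 + 14.24 + 43.10 = 62.99 million (those not working and not actively searching are outside the labor force — including those who want a job but have given up searching).
Civilian working-age population = 188.39 + 62.99 = 251.38 million.
Unemployment rate = 7.20 / 188.39 = 3.82%.
Labor force participation rate = 188.39 / 251.38 = 74.94%.

Unemployment rate ≈ 3.82%; labor force participation rate ≈ 74.94%.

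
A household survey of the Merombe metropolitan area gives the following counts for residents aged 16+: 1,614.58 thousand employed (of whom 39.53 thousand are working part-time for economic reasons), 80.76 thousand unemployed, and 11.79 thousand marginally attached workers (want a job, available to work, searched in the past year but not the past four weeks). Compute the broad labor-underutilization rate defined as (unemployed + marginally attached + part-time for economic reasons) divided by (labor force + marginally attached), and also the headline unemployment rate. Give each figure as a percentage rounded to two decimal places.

Broad underutilization rate ≈ 7.74%; headline unemployment rate ≈ 4.76%.

Labor force = 1,614.58 + 80.76 = 1,695.34 thousand.
Numerator = 80.76 + 11.79 + 39.53 = 132.08 thousand.
Denominator = 1,695.34 + 11.79 = 1,707.13 thousand.
Broad rate = 132.08 / 1,707.13 = 7.74%.
Headline unemployment rate = 80.76 / 1,695.34 = 4.76%.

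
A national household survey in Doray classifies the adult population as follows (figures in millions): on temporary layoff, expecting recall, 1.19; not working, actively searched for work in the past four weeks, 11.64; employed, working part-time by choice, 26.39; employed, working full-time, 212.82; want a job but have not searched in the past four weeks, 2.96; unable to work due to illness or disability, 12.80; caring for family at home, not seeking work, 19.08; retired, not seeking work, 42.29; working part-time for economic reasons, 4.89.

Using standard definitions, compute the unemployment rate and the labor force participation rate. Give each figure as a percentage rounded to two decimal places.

Unemployment rate ≈ 4.99%; labor force participation rate ≈ 76.91%.

Employed = 26.39 + 212.82 + 4.89 = 244.10 million (anyone who worked, including part-time for economic reasons, counts as employed).
Unemployed = 1.19 + 11.64 = 12.83 million (jobless and actively searching, or on temporary layoff).
Labor force = 244.10 + 12.83 = 256.93 million.
Not in labor force = 2.96 + 12.80 + 19.08 + 42.29 = 77.13 million (those not working and not actively searching are outside the labor force — including those who want a job but have given up searching).
Civilian working-age population = 256.93 + 77.13 = 334.06 million.
Unemployment rate = 12.83 / 256.93 = 4.99%.
Labor force participation rate = 256.93 / 334.06 = 76.91%.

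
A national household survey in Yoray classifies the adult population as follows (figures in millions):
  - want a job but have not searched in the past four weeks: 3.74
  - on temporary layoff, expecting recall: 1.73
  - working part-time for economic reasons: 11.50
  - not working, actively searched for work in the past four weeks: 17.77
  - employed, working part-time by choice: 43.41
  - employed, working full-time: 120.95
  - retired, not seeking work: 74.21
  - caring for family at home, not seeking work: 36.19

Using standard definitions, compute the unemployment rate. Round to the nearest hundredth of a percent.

Unemployment rate ≈ 9.98%.

Employed = 11.50 + 43.41 + 120.95 = 175.86 million (anyone who worked, including part-time for economic reasons, counts as employed).
Unemployed = 1.73 + 17.77 = 19.50 million (jobless and actively searching, or on temporary layoff).
Labor force = 175.86 + 19.50 = 195.36 million.
Unemployment rate = 19.50 / 195.36 = 9.98%.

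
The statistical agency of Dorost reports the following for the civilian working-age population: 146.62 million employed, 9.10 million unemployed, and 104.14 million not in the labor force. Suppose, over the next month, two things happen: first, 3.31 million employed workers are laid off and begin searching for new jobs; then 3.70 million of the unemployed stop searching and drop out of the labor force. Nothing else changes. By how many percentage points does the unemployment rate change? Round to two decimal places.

The unemployment rate changes by −0.11 percentage points.

Initially, labor force = 146.62 + 9.10 = 155.72 million, so u = 9.10/155.72 = 5.84%.
After the first change, employed falls and unemployed rises by 3.31; labor force unchanged → E = 143.31, U = 12.41, labor force = 155.72 million.
After the second change, unemployed and labor force both fall by 3.70 → E = 143.31, U = 8.71, labor force = 152.02 million.
New unemployment rate = 8.71 / 152.02 = 5.73%.
Change = 5.73% − 5.84% = −0.11 percentage points.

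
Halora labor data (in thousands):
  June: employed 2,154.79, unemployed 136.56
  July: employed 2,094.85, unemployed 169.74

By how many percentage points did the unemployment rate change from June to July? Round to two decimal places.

The unemployment rate changed by +1.54 percentage points.

June: labor force = 2,154.79 + 136.56 = 2,291.35; u = 136.56/2,291.35 = 5.96%.
July: labor force = 2,094.85 + 169.74 = 2,264.59; u = 169.74/2,264.59 = 7.50%.
Change = 7.50% − 5.96% = +1.54 pp.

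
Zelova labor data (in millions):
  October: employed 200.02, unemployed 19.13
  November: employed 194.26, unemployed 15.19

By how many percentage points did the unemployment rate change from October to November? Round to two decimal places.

The unemployment rate changed by −1.48 percentage points.

October: labor force = 200.02 + 19.13 = 219.15; u = 19.13/219.15 = 8.73%.
November: labor force = 194.26 + 15.19 = 209.45; u = 15.19/209.45 = 7.25%.
Change = 7.25% − 8.73% = −1.48 pp.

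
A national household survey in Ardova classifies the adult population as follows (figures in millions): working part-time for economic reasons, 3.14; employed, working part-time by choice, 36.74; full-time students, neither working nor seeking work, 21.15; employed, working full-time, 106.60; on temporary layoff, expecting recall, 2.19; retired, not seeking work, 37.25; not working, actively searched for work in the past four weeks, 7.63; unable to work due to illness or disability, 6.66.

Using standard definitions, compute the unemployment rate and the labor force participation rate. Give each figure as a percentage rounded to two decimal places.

Employed = 3.14 + 36.74 + 106.60 = 146.48 million (anyone who worked, including part-time for economic reasons, counts as employed).
Unemployed = 2.19 + 7.63 = 9.82 million (jobless and actively searching, or on temporary layoff).
Labor force = 146.48 + 9.82 = 156.30 million.
Not in labor force = 21.15 + 37.25 + 6.66 = 65.06 million (those not working and not actively searching are outside the labor force).
Civilian working-age population = 156.30 + 65.06 = 221.36 million.
Unemployment rate = 9.82 / 156.30 = 6.28%.
Labor force participation rate = 156.30 / 221.36 = 70.61%.

Unemployment rate ≈ 6.28%; labor force participation rate ≈ 70.61%.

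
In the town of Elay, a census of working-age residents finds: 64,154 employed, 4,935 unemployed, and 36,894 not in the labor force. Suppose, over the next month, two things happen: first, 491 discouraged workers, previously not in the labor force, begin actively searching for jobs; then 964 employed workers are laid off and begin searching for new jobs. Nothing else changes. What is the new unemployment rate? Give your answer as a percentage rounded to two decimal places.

Initially, labor force = 64,154 + 4,935 = 69,089, so u = 4,935/69,089 = 7.14%.
After the first change, unemployed and labor force both rise by 491 → E = 64,154, U = 5,426, labor force = 69,580.
After the second change, employed falls and unemployed rises by 964; labor force unchanged → E = 63,190, U = 6,390, labor force = 69,580.
New unemployment rate = 6,390 / 69,580 = 9.18%.

New unemployment rate ≈ 9.18%.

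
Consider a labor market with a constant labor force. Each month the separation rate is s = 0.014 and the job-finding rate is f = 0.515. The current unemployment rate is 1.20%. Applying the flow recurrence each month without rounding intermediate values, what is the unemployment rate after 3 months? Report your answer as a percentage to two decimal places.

With a fixed labor force, u_{t+1} = u_t + s·(1−u_t) − f·u_t = u_t·(1−s−f) + s.
Here 1−s−f = 0.471 and s = 0.014.
u_1 = 0.012000 × 0.471 + 0.014 = 0.019652.
u_2 = 0.019652 × 0.471 + 0.014 = 0.023256.
u_3 = 0.023256 × 0.471 + 0.014 = 0.024954.

Unemployment rate after three months ≈ 2.50%.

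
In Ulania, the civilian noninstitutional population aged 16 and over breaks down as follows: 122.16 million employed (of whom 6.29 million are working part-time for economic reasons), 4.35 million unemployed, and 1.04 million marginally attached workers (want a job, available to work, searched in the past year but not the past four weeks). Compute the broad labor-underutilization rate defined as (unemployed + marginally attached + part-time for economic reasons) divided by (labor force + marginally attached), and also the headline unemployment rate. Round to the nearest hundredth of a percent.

Broad underutilization rate ≈ 9.16%; headline unemployment rate ≈ 3.44%.

Labor force = 122.16 + 4.35 = 126.51 million.
Numerator = 4.35 + 1.04 + 6.29 = 11.68 million.
Denominator = 126.51 + 1.04 = 127.55 million.
Broad rate = 11.68 / 127.55 = 9.16%.
Headline unemployment rate = 4.35 / 126.51 = 3.44%.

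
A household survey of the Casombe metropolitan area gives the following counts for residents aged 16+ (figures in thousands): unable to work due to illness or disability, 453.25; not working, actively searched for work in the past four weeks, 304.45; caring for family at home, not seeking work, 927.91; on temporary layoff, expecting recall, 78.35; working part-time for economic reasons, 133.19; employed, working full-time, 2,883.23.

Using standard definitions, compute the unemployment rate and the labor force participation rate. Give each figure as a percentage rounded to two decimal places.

Unemployment rate ≈ 11.26%; labor force participation rate ≈ 71.11%.

Employed = 133.19 + 2,883.23 = 3,016.42 thousand (anyone who worked, including part-time for economic reasons, counts as employed).
Unemployed = 304.45 + 78.35 = 382.80 thousand (jobless and actively searching, or on temporary layoff).
Labor force = 3,016.42 + 382.80 = 3,399.22 thousand.
Not in labor force = 453.25 + 927.91 = 1,381.16 thousand (those not working and not actively searching are outside the labor force).
Civilian working-age population = 3,399.22 + 1,381.16 = 4,780.38 thousand.
Unemployment rate = 382.80 / 3,399.22 = 11.26%.
Labor force participation rate = 3,399.22 / 4,780.38 = 71.11%.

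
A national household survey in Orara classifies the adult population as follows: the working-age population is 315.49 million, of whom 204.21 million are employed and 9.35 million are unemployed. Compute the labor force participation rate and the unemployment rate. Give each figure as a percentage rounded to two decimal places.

Labor force participation rate ≈ 67.69%; unemployment rate ≈ 4.38%.

Labor force = employed + unemployed = 204.21 + 9.35 = 213.56 million.
Unemployment rate = 9.35 / 213.56 = 4.38%.
Labor force participation rate = 213.56 / 315.49 = 67.69%.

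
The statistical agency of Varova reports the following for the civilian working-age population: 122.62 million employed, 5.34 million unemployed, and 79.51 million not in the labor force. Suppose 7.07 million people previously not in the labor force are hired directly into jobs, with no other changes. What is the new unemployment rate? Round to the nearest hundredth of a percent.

Initially, labor force = 122.62 + 5.34 = 127.96 million, so u = 5.34/127.96 = 4.17%.
After the change, employed and labor force both rise by 7.07; unemployed unchanged → E = 129.69, U = 5.34, labor force = 135.03 million.
New unemployment rate = 5.34 / 135.03 = 3.95%.

New unemployment rate ≈ 3.95%.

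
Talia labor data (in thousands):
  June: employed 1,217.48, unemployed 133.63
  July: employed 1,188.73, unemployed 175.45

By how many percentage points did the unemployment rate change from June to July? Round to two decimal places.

The unemployment rate changed by +2.97 percentage points.

June: labor force = 1,217.48 + 133.63 = 1,351.11; u = 133.63/1,351.11 = 9.89%.
July: labor force = 1,188.73 + 175.45 = 1,364.18; u = 175.45/1,364.18 = 12.86%.
Change = 12.86% − 9.89% = +2.97 pp.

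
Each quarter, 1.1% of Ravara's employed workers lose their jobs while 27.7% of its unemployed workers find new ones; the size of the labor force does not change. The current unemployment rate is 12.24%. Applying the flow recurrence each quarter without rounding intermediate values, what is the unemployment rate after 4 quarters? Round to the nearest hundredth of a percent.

With a fixed labor force, u_{t+1} = u_t + s·(1−u_t) − f·u_t = u_t·(1−s−f) + s.
Here 1−s−f = 0.712 and s = 0.011.
u_1 = 0.122400 × 0.712 + 0.011 = 0.098149.
u_2 = 0.098149 × 0.712 + 0.011 = 0.080882.
u_3 = 0.080882 × 0.712 + 0.011 = 0.068588.
u_4 = 0.068588 × 0.712 + 0.011 = 0.059835.

Unemployment rate after four quarters ≈ 5.98%.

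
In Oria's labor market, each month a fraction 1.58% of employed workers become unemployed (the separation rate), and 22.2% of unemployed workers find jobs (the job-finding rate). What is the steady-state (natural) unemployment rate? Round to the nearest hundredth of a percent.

Steady-state unemployment rate ≈ 6.64%.

At steady state the flows balance: s·E = f·U, so U/(E+U) = s/(s+f).
u* = 1.58 / (1.58 + 22.2) = 1.58 / 23.78 = 6.64%.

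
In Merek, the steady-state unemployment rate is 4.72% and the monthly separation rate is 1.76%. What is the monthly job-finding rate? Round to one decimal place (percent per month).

Job-finding rate ≈ 35.5% per month.

From u* = s/(s+f): f = s·(1−u)/u.
f = 1.76 × (1 − 0.0472) / 0.0472 = 1.6769 / 0.0472 ≈ 35.5% per month.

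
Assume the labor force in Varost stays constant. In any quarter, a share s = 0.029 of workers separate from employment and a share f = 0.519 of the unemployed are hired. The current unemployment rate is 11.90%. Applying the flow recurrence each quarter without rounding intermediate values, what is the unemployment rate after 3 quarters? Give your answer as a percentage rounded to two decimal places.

Unemployment rate after three quarters ≈ 5.90%.

With a fixed labor force, u_{t+1} = u_t + s·(1−u_t) − f·u_t = u_t·(1−s−f) + s.
Here 1−s−f = 0.452 and s = 0.029.
u_1 = 0.119000 × 0.452 + 0.029 = 0.082788.
u_2 = 0.082788 × 0.452 + 0.029 = 0.066420.
u_3 = 0.066420 × 0.452 + 0.029 = 0.059022.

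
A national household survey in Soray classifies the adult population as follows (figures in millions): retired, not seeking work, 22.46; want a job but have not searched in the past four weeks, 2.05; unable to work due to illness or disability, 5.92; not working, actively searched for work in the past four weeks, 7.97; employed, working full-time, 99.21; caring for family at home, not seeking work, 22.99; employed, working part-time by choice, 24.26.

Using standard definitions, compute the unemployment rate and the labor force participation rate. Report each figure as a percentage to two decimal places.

Employed = 99.21 + 24.26 = 123.47 million.
Unemployed = 7.97 million.
Labor force = 123.47 + 7.97 = 131.44 million.
Not in labor force = 22.46 + 2.05 + 5.92 + 22.99 = 53.42 million (those not working and not actively searching are outside the labor force — including those who want a job but have given up searching).
Civilian working-age population = 131.44 + 53.42 = 184.86 million.
Unemployment rate = 7.97 / 131.44 = 6.06%.
Labor force participation rate = 131.44 / 184.86 = 71.10%.

Unemployment rate ≈ 6.06%; labor force participation rate ≈ 71.10%.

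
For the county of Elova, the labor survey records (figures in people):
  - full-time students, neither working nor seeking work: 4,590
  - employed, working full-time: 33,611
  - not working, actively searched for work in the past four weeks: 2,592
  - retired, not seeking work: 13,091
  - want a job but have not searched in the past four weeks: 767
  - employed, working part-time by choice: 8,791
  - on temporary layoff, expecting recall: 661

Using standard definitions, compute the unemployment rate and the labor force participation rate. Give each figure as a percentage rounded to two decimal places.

Employed = 33,611 + 8,791 = 42,402.
Unemployed = 2,592 + 661 = 3,253 (jobless and actively searching, or on temporary layoff).
Labor force = 42,402 + 3,253 = 45,655.
Not in labor force = 4,590 + 13,091 + 767 = 18,448 (those not working and not actively searching are outside the labor force — including those who want a job but have given up searching).
Civilian working-age population = 45,655 + 18,448 = 64,103.
Unemployment rate = 3,253 / 45,655 = 7.13%.
Labor force participation rate = 45,655 / 64,103 = 71.22%.

Unemployment rate ≈ 7.13%; labor force participation rate ≈ 71.22%.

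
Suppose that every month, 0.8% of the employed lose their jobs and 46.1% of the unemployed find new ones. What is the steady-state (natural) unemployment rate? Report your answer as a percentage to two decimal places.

Steady-state unemployment rate ≈ 1.71%.

At steady state the flows balance: s·E = f·U, so U/(E+U) = s/(s+f).
u* = 0.8 / (0.8 + 46.1) = 0.8 / 46.90 = 1.71%.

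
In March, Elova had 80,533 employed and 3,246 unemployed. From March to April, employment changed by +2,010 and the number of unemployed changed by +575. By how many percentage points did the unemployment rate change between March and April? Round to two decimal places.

March: labor force = 80,533 + 3,246 = 83,779; u = 3,246/83,779 = 3.87%.
April: labor force = 82,543 + 3,821 = 86,364; u = 3,821/86,364 = 4.42%.
Change = 4.42% − 3.87% = +0.55 pp.

The unemployment rate changed by +0.55 percentage points.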